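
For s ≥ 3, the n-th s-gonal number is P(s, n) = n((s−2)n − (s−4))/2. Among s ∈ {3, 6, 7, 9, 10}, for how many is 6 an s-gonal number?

s = 3: P(3, 3) = 6. ✓
s = 6: P(6, 2) = 6. ✓
s = 7: P(7, 1) = 1 and P(7, 2) = 7; 6 is not s-gonal.
s = 9: P(9, 1) = 1 and P(9, 2) = 9; 6 is not s-gonal.
s = 10: P(10, 1) = 1 and P(10, 2) = 10; 6 is not s-gonal.
Hits: s ∈ {3, 6} → 2.

2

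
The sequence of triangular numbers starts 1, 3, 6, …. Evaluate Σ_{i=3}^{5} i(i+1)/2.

Σ i(i+1)/2 = (Σi² + Σi) / 2 over i = 3..5.
Σi = 15 − 3 = 12 and Σi² = 55 − 5 = 50.
(1·50 + 1·12) / 2 = 62/2 = 31.

31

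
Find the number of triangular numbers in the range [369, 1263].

23

The n-th triangular number is n(n+1)/2.
Smallest index with value ≥ 369: n = 27 (giving 378).
Largest index with value ≤ 1263: n = 49 (giving 1225).
Indices 27 through 49: 23 terms.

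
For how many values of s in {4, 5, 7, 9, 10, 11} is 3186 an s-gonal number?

s = 4: P(4, 56) = 3136 and P(4, 57) = 3249; 3186 is not s-gonal.
s = 5: P(5, 46) = 3151 and P(5, 47) = 3290; 3186 is not s-gonal.
s = 7: P(7, 36) = 3186. ✓
s = 9: P(9, 30) = 3075 and P(9, 31) = 3286; 3186 is not s-gonal.
s = 10: P(10, 28) = 3052 and P(10, 29) = 3277; 3186 is not s-gonal.
s = 11: P(11, 27) = 3186. ✓
Hits: s ∈ {7, 11} → 2.

2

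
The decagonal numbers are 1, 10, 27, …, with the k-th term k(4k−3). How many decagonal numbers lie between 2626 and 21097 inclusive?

48

The n-th decagonal number is n(4n−3).
Smallest index with value ≥ 2626: n = 26 (giving 2626).
Largest index with value ≤ 21097: n = 73 (giving 21097).
Indices 26 through 73: 48 terms.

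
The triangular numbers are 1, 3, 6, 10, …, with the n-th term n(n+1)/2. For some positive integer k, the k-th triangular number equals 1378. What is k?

Set n(n+1)/2 = 1378, giving n² + n − 2756 = 0.
The discriminant is 1 + 8·1378 = 11025, and √11025 = 105.
So n = (-1 + 105) / 2 = 104/2 = 52.
Check: 52·53/2 = 1378. ✓

52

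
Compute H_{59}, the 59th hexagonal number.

The 59th hexagonal number is n(2n−1) with n = 59.
59·(2·59 − 1) = 59·117 = 6903.

6903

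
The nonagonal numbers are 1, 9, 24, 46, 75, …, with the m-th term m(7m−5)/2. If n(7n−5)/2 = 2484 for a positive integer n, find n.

27

Set n(7n−5)/2 = 2484, giving 7n² − 5n − 4968 = 0.
The discriminant is 25 + 56·2484 = 139129, and √139129 = 373.
So n = (5 + 373) / 14 = 378/14 = 27.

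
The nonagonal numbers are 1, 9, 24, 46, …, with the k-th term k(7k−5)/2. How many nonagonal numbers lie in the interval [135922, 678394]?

243

The n-th nonagonal number is n(7n−5)/2.
Smallest index with value ≥ 135922: n = 198 (giving 136719).
Largest index with value ≤ 678394: n = 440 (giving 676500).
Indices 198 through 440: 243 terms.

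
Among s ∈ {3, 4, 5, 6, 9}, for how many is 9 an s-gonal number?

2

s = 3: P(3, 3) = 6 and P(3, 4) = 10; 9 is not s-gonal.
s = 4: P(4, 3) = 9. ✓
s = 5: P(5, 2) = 5 and P(5, 3) = 12; 9 is not s-gonal.
s = 6: P(6, 2) = 6 and P(6, 3) = 15; 9 is not s-gonal.
s = 9: P(9, 2) = 9. ✓
Hits: s ∈ {4, 9} → 2.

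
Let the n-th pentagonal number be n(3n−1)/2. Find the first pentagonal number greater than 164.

176

Solve n(3n−1)/2 > 164 for integer n.
The largest n with value ≤ 164 is 10 (since 145 ≤ 164 < 176), so the first above is n = 11, value 176.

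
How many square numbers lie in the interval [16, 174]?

The n-th square number is n².
Smallest index with value ≥ 16: n = 4 (giving 16).
Largest index with value ≤ 174: n = 13 (giving 169).
Indices 4 through 13: 10 terms.

10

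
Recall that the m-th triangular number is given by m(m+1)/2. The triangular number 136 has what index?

Set n(n+1)/2 = 136, giving n² + n − 272 = 0.
So n = (-1 + 33) / 2 = 32/2 = 16.

16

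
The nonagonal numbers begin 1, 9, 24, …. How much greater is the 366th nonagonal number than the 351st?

366·(7·366 − 5)/2 = 467931 and 351·(7·351 − 5)/2 = 430326.
Difference: 467931 − 430326 = 37605.

37605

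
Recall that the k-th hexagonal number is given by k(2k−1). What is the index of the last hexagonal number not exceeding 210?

Solve n(2n−1) ≤ 210 for integer n.
n = 10 gives 190 ≤ 210, while n = 11 gives 231 > 210; so the answer is index 10.

10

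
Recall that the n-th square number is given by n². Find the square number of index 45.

2025

45² = 2025.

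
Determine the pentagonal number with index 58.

5017

The 58th pentagonal number is n(3n−1)/2 with n = 58.
58·(3·58 − 1)/2 = 58·173/2 = 5017.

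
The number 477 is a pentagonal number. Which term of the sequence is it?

18

Set n(3n−1)/2 = 477, giving 3n² − n − 954 = 0.
So n = (1 + 107) / 6 = 108/6 = 18.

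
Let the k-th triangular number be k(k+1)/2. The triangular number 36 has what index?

Set n(n+1)/2 = 36, giving n² + n − 72 = 0.
The discriminant is 1 + 8·36 = 289, and √289 = 17.
So n = (-1 + 17) / 2 = 16/2 = 8.
Check: 8·9/2 = 36. ✓

8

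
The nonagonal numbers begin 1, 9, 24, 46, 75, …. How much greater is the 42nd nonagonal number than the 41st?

288

Consecutive nonagonal numbers differ by 7n − 6: here 7·42 − 6 = 288.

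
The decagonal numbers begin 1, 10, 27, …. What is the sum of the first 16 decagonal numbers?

5576

Σ i(4i−3) = 4Σi² − 3Σi over i = 1..16.
Σi = 136 and Σi² = 1496.
4·1496 − 3·136 = 5576.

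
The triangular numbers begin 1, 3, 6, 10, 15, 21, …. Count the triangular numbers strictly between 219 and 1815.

The n-th triangular number is n(n+1)/2.
Smallest index with value > 219: n = 21 (giving 231).
Largest index with value < 1815: n = 59 (giving 1770).
Indices 21 through 59: 39 terms.

39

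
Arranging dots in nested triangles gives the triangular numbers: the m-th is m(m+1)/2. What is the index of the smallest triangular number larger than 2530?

Solve n(n+1)/2 > 2530 for integer n.
The largest n with value ≤ 2530 is 70 (since 2485 ≤ 2530 < 2556), so the first above is n = 71, value 2556.

71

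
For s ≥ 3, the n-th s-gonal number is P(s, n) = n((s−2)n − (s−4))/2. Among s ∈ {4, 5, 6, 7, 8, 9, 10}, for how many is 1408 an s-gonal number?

1

s = 4: P(4, 37) = 1369 and P(4, 38) = 1444; 1408 is not s-gonal.
s = 5: P(5, 30) = 1335 and P(5, 31) = 1426; 1408 is not s-gonal.
s = 6: P(6, 26) = 1326 and P(6, 27) = 1431; 1408 is not s-gonal.
s = 7: P(7, 24) = 1404 and P(7, 25) = 1525; 1408 is not s-gonal.
s = 8: P(8, 22) = 1408. ✓
s = 9: P(9, 20) = 1350 and P(9, 21) = 1491; 1408 is not s-gonal.
s = 10: P(10, 19) = 1387 and P(10, 20) = 1540; 1408 is not s-gonal.
Hits: s ∈ {8} → 1.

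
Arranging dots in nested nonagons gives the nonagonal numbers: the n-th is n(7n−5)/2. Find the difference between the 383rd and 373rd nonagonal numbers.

383·(7·383 − 5)/2 = 512454 and 373·(7·373 − 5)/2 = 486019.
Difference: 512454 − 486019 = 26435.

26435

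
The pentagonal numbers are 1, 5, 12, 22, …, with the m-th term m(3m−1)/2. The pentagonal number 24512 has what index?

128

Set n(3n−1)/2 = 24512, giving 3n² − n − 49024 = 0.
The discriminant is 1 + 24·24512 = 588289, and √588289 = 767.
So n = (1 + 767) / 6 = 768/6 = 128.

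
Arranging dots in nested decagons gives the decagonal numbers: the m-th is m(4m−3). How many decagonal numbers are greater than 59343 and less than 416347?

200

The n-th decagonal number is n(4n−3).
Smallest index with value > 59343: n = 123 (giving 60147).
Largest index with value < 416347: n = 322 (giving 413770).
Indices 123 through 322: 200 terms.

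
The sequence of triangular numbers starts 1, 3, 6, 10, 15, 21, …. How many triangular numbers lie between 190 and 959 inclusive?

25

The n-th triangular number is n(n+1)/2.
Smallest index with value ≥ 190: n = 19 (giving 190).
Largest index with value ≤ 959: n = 43 (giving 946).
Indices 19 through 43: 25 terms.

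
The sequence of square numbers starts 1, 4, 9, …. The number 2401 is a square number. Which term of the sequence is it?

We need n² = 2401, so n = √2401 = 49.

49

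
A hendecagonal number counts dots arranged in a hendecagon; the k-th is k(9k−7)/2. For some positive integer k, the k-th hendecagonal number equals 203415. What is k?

213

Set n(9n−7)/2 = 203415, giving 9n² − 7n − 406830 = 0.
So n = (7 + 3827) / 18 = 3834/18 = 213.
Check: 213·(9·213 − 7)/2 = 203415. ✓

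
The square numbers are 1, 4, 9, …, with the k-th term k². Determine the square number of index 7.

7² = 49.

49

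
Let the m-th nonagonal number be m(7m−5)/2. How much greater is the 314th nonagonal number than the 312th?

314·(7·314 − 5)/2 = 344301 and 312·(7·312 − 5)/2 = 339924.
Difference: 344301 − 339924 = 4377.

4377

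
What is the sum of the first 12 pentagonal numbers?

936

Σ i(3i−1)/2 = (3Σi² − Σi) / 2 over i = 1..12.
Σi = 78 and Σi² = 650.
(3·650 − 1·78) / 2 = 1872/2 = 936.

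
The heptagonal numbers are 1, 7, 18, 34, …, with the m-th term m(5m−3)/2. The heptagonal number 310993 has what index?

Set n(5n−3)/2 = 310993, giving 5n² − 3n − 621986 = 0.
So n = (3 + 3527) / 10 = 3530/10 = 353.

353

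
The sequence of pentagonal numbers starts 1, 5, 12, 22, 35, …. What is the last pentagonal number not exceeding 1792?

1717

Solve n(3n−1)/2 ≤ 1792 for integer n.
n = 34 gives 1717 ≤ 1792, while n = 35 gives 1820 > 1792; so the answer is 1717.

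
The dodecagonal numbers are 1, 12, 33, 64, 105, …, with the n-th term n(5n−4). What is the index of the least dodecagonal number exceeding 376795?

275

Solve n(5n−4) > 376795 for integer n.
The largest n with value ≤ 376795 is 274 (since 374284 ≤ 376795 < 377025), so the first above is n = 275, value 377025.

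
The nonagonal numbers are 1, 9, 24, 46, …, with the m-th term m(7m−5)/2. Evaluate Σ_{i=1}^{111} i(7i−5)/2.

Σ i(7i−5)/2 = (7Σi² − 5Σi) / 2 over i = 1..111.
Σi = 6216 and Σi² = 462056.
(7·462056 − 5·6216) / 2 = 3203312/2 = 1601656.

1601656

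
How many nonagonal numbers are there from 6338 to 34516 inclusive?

57

The n-th nonagonal number is n(7n−5)/2.
Smallest index with value ≥ 6338: n = 43 (giving 6364).
Largest index with value ≤ 34516: n = 99 (giving 34056).
Indices 43 through 99: 57 terms.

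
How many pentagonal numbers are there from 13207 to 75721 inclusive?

131

The n-th pentagonal number is n(3n−1)/2.
Smallest index with value ≥ 13207: n = 94 (giving 13207).
Largest index with value ≤ 75721: n = 224 (giving 75152).
Indices 94 through 224: 131 terms.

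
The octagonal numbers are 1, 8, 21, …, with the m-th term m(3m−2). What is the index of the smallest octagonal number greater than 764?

17

Solve n(3n−2) > 764 for integer n.
The largest n with value ≤ 764 is 16 (since 736 ≤ 764 < 833), so the first above is n = 17, value 833.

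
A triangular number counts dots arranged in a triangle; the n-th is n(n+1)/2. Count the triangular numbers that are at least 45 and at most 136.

8

The n-th triangular number is n(n+1)/2.
Smallest index with value ≥ 45: n = 9 (giving 45).
Largest index with value ≤ 136: n = 16 (giving 136).
Indices 9 through 16: 8 terms.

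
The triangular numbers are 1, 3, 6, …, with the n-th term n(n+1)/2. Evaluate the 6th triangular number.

21

6·7/2 = 42/2 = 21.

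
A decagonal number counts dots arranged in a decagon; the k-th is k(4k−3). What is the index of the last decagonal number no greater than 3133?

28

Solve n(4n−3) ≤ 3133 for integer n.
n = 28 gives 3052 ≤ 3133, while n = 29 gives 3277 > 3133; so the answer is index 28.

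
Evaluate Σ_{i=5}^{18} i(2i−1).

Σ i(2i−1) = 2Σi² − Σi over i = 5..18.
Σi = 171 − 10 = 161 and Σi² = 2109 − 30 = 2079.
2·2079 − 1·161 = 3997.

3997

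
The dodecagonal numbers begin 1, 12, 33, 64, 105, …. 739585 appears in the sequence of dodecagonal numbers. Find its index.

Set n(5n−4) = 739585, giving 5n² − 4n − 739585 = 0.
The discriminant is 16 + 20·739585 = 14791716, and √14791716 = 3846.
So n = (4 + 3846) / 10 = 3850/10 = 385.

385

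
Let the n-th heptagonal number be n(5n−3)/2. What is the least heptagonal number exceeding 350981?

Solve n(5n−3)/2 > 350981 for integer n.
The largest n with value ≤ 350981 is 374 (since 349129 ≤ 350981 < 351000), so the first above is n = 375, value 351000.

351000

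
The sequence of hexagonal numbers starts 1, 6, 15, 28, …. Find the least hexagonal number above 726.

780

Solve n(2n−1) > 726 for integer n.
The largest n with value ≤ 726 is 19 (since 703 ≤ 726 < 780), so the first above is n = 20, value 780.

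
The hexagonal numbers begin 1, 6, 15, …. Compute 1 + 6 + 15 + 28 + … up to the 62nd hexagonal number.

Σ i(2i−1) = 2Σi² − Σi over i = 1..62.
Σi = 1953 and Σi² = 81375.
2·81375 − 1·1953 = 160797.

160797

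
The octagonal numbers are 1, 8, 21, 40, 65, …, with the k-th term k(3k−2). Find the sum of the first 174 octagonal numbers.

Σ i(3i−2) = 3Σi² − 2Σi over i = 1..174.
Σi = 15225 and Σi² = 1771175.
3·1771175 − 2·15225 = 5283075.

5283075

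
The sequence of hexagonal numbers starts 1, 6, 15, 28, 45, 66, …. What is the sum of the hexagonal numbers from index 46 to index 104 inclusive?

Σ i(2i−1) = 2Σi² − Σi over i = 46..104.
Σi = 5460 − 1035 = 4425 and Σi² = 380380 − 31395 = 348985.
2·348985 − 1·4425 = 693545.

693545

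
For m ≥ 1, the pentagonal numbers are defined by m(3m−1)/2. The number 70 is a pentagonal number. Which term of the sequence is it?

Set n(3n−1)/2 = 70, giving 3n² − n − 140 = 0.
So n = (1 + 41) / 6 = 42/6 = 7.

7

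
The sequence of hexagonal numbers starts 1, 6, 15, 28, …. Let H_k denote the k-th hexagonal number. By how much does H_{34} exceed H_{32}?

34·(2·34 − 1) = 2278 and 32·(2·32 − 1) = 2016.
Difference: 2278 − 2016 = 262.

262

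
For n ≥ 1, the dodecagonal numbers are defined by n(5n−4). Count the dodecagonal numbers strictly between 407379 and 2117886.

The n-th dodecagonal number is n(5n−4).
Smallest index with value > 407379: n = 286 (giving 407836).
Largest index with value < 2117886: n = 651 (giving 2116401).
Indices 286 through 651: 366 terms.

366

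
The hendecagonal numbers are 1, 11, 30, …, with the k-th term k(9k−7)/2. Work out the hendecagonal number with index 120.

64380

The 120th hendecagonal number is n(9n−7)/2 with n = 120.
120·(9·120 − 7)/2 = 120·1073/2 = 64380.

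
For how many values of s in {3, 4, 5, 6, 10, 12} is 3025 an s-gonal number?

s = 3: P(3, 77) = 3003 and P(3, 78) = 3081; 3025 is not s-gonal.
s = 4: P(4, 55) = 3025. ✓
s = 5: P(5, 45) = 3015 and P(5, 46) = 3151; 3025 is not s-gonal.
s = 6: P(6, 39) = 3003 and P(6, 40) = 3160; 3025 is not s-gonal.
s = 10: P(10, 27) = 2835 and P(10, 28) = 3052; 3025 is not s-gonal.
s = 12: P(12, 25) = 3025. ✓
Hits: s ∈ {4, 12} → 2.

2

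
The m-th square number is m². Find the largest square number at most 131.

Solve n² ≤ 131 for integer n.
n = 11 gives 121 ≤ 131, while n = 12 gives 144 > 131; so the answer is 121.

121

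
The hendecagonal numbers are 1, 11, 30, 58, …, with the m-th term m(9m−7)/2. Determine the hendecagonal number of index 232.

241396

The 232nd hendecagonal number is n(9n−7)/2 with n = 232.
232·(9·232 − 7)/2 = 232·2081/2 = 241396.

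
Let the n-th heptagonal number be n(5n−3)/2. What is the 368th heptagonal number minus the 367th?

Consecutive heptagonal numbers differ by 5n − 4: here 5·368 − 4 = 1836.

1836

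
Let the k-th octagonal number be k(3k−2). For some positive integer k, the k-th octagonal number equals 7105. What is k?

Set n(3n−2) = 7105, giving 3n² − 2n − 7105 = 0.
So n = (2 + 292) / 6 = 294/6 = 49.

49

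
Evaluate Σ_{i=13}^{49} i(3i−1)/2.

59089

Σ i(3i−1)/2 = (3Σi² − Σi) / 2 over i = 13..49.
Σi = 1225 − 78 = 1147 and Σi² = 40425 − 650 = 39775.
(3·39775 − 1·1147) / 2 = 118178/2 = 59089.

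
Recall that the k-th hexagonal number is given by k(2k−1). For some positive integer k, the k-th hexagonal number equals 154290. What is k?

278

Set n(2n−1) = 154290, giving 2n² − n − 154290 = 0.
The discriminant is 1 + 8·154290 = 1234321, and √1234321 = 1111.
So n = (1 + 1111) / 4 = 1112/4 = 278.
Check: 278·(2·278 − 1) = 154290. ✓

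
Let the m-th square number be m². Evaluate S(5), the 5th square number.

5² = 25.

25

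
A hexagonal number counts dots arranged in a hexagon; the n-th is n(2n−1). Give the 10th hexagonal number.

190

The 10th hexagonal number is n(2n−1) with n = 10.
10·(2·10 − 1) = 10·19 = 190.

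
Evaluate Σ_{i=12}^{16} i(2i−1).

Σ i(2i−1) = 2Σi² − Σi over i = 12..16.
Σi = 136 − 66 = 70 and Σi² = 1496 − 506 = 990.
2·990 − 1·70 = 1910.

1910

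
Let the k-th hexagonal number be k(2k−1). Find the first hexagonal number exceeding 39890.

40186

Solve n(2n−1) > 39890 for integer n.
The largest n with value ≤ 39890 is 141 (since 39621 ≤ 39890 < 40186), so the first above is n = 142, value 40186.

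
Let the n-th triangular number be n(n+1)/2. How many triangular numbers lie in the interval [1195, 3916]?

The n-th triangular number is n(n+1)/2.
Smallest index with value ≥ 1195: n = 49 (giving 1225).
Largest index with value ≤ 3916: n = 88 (giving 3916).
Indices 49 through 88: 40 terms.

40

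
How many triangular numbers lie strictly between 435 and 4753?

67

The n-th triangular number is n(n+1)/2.
Smallest index with value > 435: n = 30 (giving 465).
Largest index with value < 4753: n = 96 (giving 4656).
Indices 30 through 96: 67 terms.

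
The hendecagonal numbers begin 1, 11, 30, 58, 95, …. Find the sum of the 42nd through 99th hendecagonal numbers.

Σ i(9i−7)/2 = (9Σi² − 7Σi) / 2 over i = 42..99.
Σi = 4950 − 861 = 4089 and Σi² = 328350 − 23821 = 304529.
(9·304529 − 7·4089) / 2 = 2712138/2 = 1356069.

1356069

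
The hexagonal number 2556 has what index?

36

Set n(2n−1) = 2556, giving 2n² − n − 2556 = 0.
So n = (1 + 143) / 4 = 144/4 = 36.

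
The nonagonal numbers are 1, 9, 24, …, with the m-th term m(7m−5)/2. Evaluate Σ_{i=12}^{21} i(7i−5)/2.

Σ i(7i−5)/2 = (7Σi² − 5Σi) / 2 over i = 12..21.
Σi = 231 − 66 = 165 and Σi² = 3311 − 506 = 2805.
(7·2805 − 5·165) / 2 = 18810/2 = 9405.

9405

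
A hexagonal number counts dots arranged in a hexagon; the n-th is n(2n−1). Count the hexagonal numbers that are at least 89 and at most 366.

The n-th hexagonal number is n(2n−1).
Smallest index with value ≥ 89: n = 7 (giving 91).
Largest index with value ≤ 366: n = 13 (giving 325).
Indices 7 through 13: 7 terms.

7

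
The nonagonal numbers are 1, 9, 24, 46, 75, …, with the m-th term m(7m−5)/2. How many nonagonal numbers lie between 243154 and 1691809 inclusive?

The n-th nonagonal number is n(7n−5)/2.
Smallest index with value ≥ 243154: n = 264 (giving 243276).
Largest index with value ≤ 1691809: n = 695 (giving 1688850).
Indices 264 through 695: 432 terms.

432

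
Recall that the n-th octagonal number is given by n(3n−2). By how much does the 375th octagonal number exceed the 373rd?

375·(3·375 − 2) = 421125 and 373·(3·373 − 2) = 416641.
Difference: 421125 − 416641 = 4484.

4484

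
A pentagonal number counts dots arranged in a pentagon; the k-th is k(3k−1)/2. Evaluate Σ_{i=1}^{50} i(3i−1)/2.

Σ i(3i−1)/2 = (3Σi² − Σi) / 2 over i = 1..50.
Σi = 1275 and Σi² = 42925.
(3·42925 − 1·1275) / 2 = 127500/2 = 63750.

63750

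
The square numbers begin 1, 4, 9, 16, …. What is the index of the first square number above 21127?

Solve n² > 21127 for integer n.
The largest n with value ≤ 21127 is 145 (since 21025 ≤ 21127 < 21316), so the first above is n = 146, value 21316.

146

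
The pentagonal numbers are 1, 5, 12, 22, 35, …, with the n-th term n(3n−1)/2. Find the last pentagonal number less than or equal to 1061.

Solve n(3n−1)/2 ≤ 1061 for integer n.
n = 26 gives 1001 ≤ 1061, while n = 27 gives 1080 > 1061; so the answer is 1001.

1001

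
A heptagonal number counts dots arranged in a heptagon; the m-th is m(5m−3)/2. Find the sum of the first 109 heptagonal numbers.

Σ i(5i−3)/2 = (5Σi² − 3Σi) / 2 over i = 1..109.
Σi = 5995 and Σi² = 437635.
(5·437635 − 3·5995) / 2 = 2170190/2 = 1085095.

1085095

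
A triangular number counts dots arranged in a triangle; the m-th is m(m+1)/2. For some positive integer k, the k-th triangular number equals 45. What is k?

9

Set n(n+1)/2 = 45, giving n² + n − 90 = 0.
The discriminant is 1 + 8·45 = 361, and √361 = 19.
So n = (-1 + 19) / 2 = 18/2 = 9.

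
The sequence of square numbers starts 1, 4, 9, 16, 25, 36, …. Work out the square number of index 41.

The 41st square number is n² with n = 41.
41² = 1681.

1681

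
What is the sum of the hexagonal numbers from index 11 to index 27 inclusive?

Σ i(2i−1) = 2Σi² − Σi over i = 11..27.
Σi = 378 − 55 = 323 and Σi² = 6930 − 385 = 6545.
2·6545 − 1·323 = 12767.

12767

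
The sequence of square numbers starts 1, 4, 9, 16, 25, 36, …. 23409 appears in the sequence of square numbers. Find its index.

153

We need n² = 23409, so n = √23409 = 153.
Check: 153² = 23409. ✓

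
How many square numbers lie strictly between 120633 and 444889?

The n-th square number is n².
Smallest index with value > 120633: n = 348 (giving 121104).
Largest index with value < 444889: n = 666 (giving 443556).
Indices 348 through 666: 319 terms.

319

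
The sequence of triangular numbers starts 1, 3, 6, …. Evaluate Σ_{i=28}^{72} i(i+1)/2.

Σ i(i+1)/2 = (Σi² + Σi) / 2 over i = 28..72.
Σi = 2628 − 378 = 2250 and Σi² = 127020 − 6930 = 120090.
(1·120090 + 1·2250) / 2 = 122340/2 = 61170.

61170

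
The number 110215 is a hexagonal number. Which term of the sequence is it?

235

Set n(2n−1) = 110215, giving 2n² − n − 110215 = 0.
The discriminant is 1 + 8·110215 = 881721, and √881721 = 939.
So n = (1 + 939) / 4 = 940/4 = 235.
Check: 235·(2·235 − 1) = 110215. ✓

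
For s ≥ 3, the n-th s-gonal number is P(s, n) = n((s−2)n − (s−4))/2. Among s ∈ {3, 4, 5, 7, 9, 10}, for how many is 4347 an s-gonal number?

2

s = 3: P(3, 92) = 4278 and P(3, 93) = 4371; 4347 is not s-gonal.
s = 4: P(4, 65) = 4225 and P(4, 66) = 4356; 4347 is not s-gonal.
s = 5: P(5, 54) = 4347. ✓
s = 7: P(7, 42) = 4347. ✓
s = 9: P(9, 35) = 4200 and P(9, 36) = 4446; 4347 is not s-gonal.
s = 10: P(10, 33) = 4257 and P(10, 34) = 4522; 4347 is not s-gonal.
Hits: s ∈ {5, 7} → 2.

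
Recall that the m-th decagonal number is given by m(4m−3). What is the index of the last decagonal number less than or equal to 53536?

116

Solve n(4n−3) ≤ 53536 for integer n.
n = 116 gives 53476 ≤ 53536, while n = 117 gives 54405 > 53536; so the answer is index 116.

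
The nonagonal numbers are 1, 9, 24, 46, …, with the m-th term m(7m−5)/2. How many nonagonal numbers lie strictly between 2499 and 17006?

The n-th nonagonal number is n(7n−5)/2.
Smallest index with value > 2499: n = 28 (giving 2674).
Largest index with value < 17006: n = 70 (giving 16975).
Indices 28 through 70: 43 terms.

43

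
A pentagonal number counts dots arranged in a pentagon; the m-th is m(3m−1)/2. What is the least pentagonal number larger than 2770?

2882

Solve n(3n−1)/2 > 2770 for integer n.
The largest n with value ≤ 2770 is 43 (since 2752 ≤ 2770 < 2882), so the first above is n = 44, value 2882.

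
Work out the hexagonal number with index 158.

158·(2·158 − 1) = 158·315 = 49770.

49770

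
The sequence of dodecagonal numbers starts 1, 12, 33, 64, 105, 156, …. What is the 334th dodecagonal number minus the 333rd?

Consecutive dodecagonal numbers differ by 10n − 9: here 10·334 − 9 = 3331.

3331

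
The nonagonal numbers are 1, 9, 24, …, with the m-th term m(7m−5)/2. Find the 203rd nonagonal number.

143724

The 203rd nonagonal number is n(7n−5)/2 with n = 203.
203·(7·203 − 5)/2 = 203·1416/2 = 203·708 = 143724.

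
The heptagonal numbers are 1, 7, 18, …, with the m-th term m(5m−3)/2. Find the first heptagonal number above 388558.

Solve n(5n−3)/2 > 388558 for integer n.
The largest n with value ≤ 388558 is 394 (since 387499 ≤ 388558 < 389470), so the first above is n = 395, value 389470.

389470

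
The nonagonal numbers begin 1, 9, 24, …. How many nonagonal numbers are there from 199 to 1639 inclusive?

15

The n-th nonagonal number is n(7n−5)/2.
Smallest index with value ≥ 199: n = 8 (giving 204).
Largest index with value ≤ 1639: n = 22 (giving 1639).
Indices 8 through 22: 15 terms.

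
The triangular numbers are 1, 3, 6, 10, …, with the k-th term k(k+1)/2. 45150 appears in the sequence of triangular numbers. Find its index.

Set n(n+1)/2 = 45150, giving n² + n − 90300 = 0.
The discriminant is 1 + 8·45150 = 361201, and √361201 = 601.
So n = (-1 + 601) / 2 = 600/2 = 300.
Check: 300·301/2 = 45150. ✓

300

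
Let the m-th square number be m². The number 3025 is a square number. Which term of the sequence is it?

We need n² = 3025, so n = √3025 = 55.

55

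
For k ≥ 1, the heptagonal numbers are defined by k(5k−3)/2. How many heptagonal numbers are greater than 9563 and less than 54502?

85

The n-th heptagonal number is n(5n−3)/2.
Smallest index with value > 9563: n = 63 (giving 9828).
Largest index with value < 54502: n = 147 (giving 53802).
Indices 63 through 147: 85 terms.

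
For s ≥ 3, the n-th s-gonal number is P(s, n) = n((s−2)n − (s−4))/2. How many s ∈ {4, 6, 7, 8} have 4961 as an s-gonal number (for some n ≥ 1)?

s = 4: P(4, 70) = 4900 and P(4, 71) = 5041; 4961 is not s-gonal.
s = 6: P(6, 50) = 4950 and P(6, 51) = 5151; 4961 is not s-gonal.
s = 7: P(7, 44) = 4774 and P(7, 45) = 4995; 4961 is not s-gonal.
s = 8: P(8, 41) = 4961. ✓
Hits: s ∈ {8} → 1.

1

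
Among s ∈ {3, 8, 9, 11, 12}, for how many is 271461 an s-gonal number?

s = 3: P(3, 736) = 271216 and P(3, 737) = 271953; 271461 is not s-gonal.
s = 8: P(8, 301) = 271201 and P(8, 302) = 273008; 271461 is not s-gonal.
s = 9: P(9, 278) = 269799 and P(9, 279) = 271746; 271461 is not s-gonal.
s = 11: P(11, 246) = 271461. ✓
s = 12: P(12, 233) = 270513 and P(12, 234) = 272844; 271461 is not s-gonal.
Hits: s ∈ {11} → 1.

1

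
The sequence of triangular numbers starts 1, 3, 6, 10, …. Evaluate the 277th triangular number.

The 277th triangular number is n(n+1)/2 with n = 277.
277·278/2 = 77006/2 = 38503.

38503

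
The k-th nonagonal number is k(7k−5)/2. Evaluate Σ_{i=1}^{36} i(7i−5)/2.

Σ i(7i−5)/2 = (7Σi² − 5Σi) / 2 over i = 1..36.
Σi = 666 and Σi² = 16206.
(7·16206 − 5·666) / 2 = 110112/2 = 55056.

55056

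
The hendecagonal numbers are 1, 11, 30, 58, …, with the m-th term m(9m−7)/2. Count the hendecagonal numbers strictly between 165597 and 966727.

271

The n-th hendecagonal number is n(9n−7)/2.
Smallest index with value > 165597: n = 193 (giving 166945).
Largest index with value < 966727: n = 463 (giving 963040).
Indices 193 through 463: 271 terms.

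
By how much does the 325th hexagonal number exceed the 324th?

1297

Consecutive hexagonal numbers differ by 4n − 3: here 4·325 − 3 = 1297.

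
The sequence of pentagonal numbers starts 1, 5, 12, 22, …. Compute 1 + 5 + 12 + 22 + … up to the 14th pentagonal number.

Σ i(3i−1)/2 = (3Σi² − Σi) / 2 over i = 1..14.
Σi = 105 and Σi² = 1015.
(3·1015 − 1·105) / 2 = 2940/2 = 1470.

1470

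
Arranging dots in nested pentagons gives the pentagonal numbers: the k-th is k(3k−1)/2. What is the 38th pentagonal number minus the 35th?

327

38·(3·38 − 1)/2 = 2147 and 35·(3·35 − 1)/2 = 1820.
Difference: 2147 − 1820 = 327.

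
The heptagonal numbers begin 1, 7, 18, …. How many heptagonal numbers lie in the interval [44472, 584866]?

The n-th heptagonal number is n(5n−3)/2.
Smallest index with value ≥ 44472: n = 134 (giving 44689).
Largest index with value ≤ 584866: n = 483 (giving 582498).
Indices 134 through 483: 350 terms.

350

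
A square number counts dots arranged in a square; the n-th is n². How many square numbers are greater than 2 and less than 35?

4

The n-th square number is n².
Smallest index with value > 2: n = 2 (giving 4).
Largest index with value < 35: n = 5 (giving 25).
Indices 2 through 5: 4 terms.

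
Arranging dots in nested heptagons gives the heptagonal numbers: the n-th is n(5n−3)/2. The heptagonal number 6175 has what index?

50

Set n(5n−3)/2 = 6175, giving 5n² − 3n − 12350 = 0.
The discriminant is 9 + 40·6175 = 247009, and √247009 = 497.
So n = (3 + 497) / 10 = 500/10 = 50.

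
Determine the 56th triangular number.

The 56th triangular number is n(n+1)/2 with n = 56.
56·57/2 = 3192/2 = 1596.

1596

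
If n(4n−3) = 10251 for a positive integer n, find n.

Set n(4n−3) = 10251, giving 4n² − 3n − 10251 = 0.
So n = (3 + 405) / 8 = 408/8 = 51.

51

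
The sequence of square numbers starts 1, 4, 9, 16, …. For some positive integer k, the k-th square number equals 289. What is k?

We need n² = 289, so n = √289 = 17.
Check: 17² = 289. ✓

17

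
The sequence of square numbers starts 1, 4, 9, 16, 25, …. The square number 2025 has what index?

We need n² = 2025, so n = √2025 = 45.

45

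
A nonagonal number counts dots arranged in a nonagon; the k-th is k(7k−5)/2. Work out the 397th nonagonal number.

The 397th nonagonal number is n(7n−5)/2 with n = 397.
397·(7·397 − 5)/2 = 397·2774/2 = 397·1387 = 550639.

550639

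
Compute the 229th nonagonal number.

The 229th nonagonal number is n(7n−5)/2 with n = 229.
229·(7·229 − 5)/2 = 229·1598/2 = 229·799 = 182971.

182971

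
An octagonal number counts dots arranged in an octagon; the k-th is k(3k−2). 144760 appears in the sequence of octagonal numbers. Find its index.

Set n(3n−2) = 144760, giving 3n² − 2n − 144760 = 0.
The discriminant is 4 + 12·144760 = 1737124, and √1737124 = 1318.
So n = (2 + 1318) / 6 = 1320/6 = 220.

220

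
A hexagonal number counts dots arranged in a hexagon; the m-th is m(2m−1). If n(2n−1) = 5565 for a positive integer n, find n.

53

Set n(2n−1) = 5565, giving 2n² − n − 5565 = 0.
So n = (1 + 211) / 4 = 212/4 = 53.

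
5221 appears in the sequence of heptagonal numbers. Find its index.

46

Set n(5n−3)/2 = 5221, giving 5n² − 3n − 10442 = 0.
So n = (3 + 457) / 10 = 460/10 = 46.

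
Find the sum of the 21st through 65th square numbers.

Σ_{i=21}^{65} i² = 93665 − 2870 = 90795.

90795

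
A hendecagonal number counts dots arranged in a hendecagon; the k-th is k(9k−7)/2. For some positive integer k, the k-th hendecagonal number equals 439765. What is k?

Set n(9n−7)/2 = 439765, giving 9n² − 7n − 879530 = 0.
The discriminant is 49 + 72·439765 = 31663129, and √31663129 = 5627.
So n = (7 + 5627) / 18 = 5634/18 = 313.
Check: 313·(9·313 − 7)/2 = 439765. ✓

313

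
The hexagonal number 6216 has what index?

Set n(2n−1) = 6216, giving 2n² − n − 6216 = 0.
So n = (1 + 223) / 4 = 224/4 = 56.

56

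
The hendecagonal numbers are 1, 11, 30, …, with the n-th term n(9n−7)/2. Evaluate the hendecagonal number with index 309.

428583

The 309th hendecagonal number is n(9n−7)/2 with n = 309.
309·(9·309 − 7)/2 = 309·2774/2 = 309·1387 = 428583.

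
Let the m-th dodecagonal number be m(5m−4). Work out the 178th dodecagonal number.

The 178th dodecagonal number is n(5n−4) with n = 178.
178·(5·178 − 4) = 178·886 = 157708.

157708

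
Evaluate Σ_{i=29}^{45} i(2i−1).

46733

Σ i(2i−1) = 2Σi² − Σi over i = 29..45.
Σi = 1035 − 406 = 629 and Σi² = 31395 − 7714 = 23681.
2·23681 − 1·629 = 46733.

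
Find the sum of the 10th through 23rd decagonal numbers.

Σ i(4i−3) = 4Σi² − 3Σi over i = 10..23.
Σi = 276 − 45 = 231 and Σi² = 4324 − 285 = 4039.
4·4039 − 3·231 = 15463.

15463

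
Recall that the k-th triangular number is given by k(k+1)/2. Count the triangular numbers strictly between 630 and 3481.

The n-th triangular number is n(n+1)/2.
Smallest index with value > 630: n = 36 (giving 666).
Largest index with value < 3481: n = 82 (giving 3403).
Indices 36 through 82: 47 terms.

47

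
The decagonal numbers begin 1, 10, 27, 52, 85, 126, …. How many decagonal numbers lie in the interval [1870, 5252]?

15

The n-th decagonal number is n(4n−3).
Smallest index with value ≥ 1870: n = 22 (giving 1870).
Largest index with value ≤ 5252: n = 36 (giving 5076).
Indices 22 through 36: 15 terms.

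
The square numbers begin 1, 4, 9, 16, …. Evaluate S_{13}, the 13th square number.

169

The 13th square number is n² with n = 13.
13² = 169.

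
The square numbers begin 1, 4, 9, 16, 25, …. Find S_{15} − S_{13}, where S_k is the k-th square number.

56

15² = 225 and 13² = 169.
Difference: 225 − 169 = 56.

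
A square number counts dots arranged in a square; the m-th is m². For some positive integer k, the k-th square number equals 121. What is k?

11

We need n² = 121, so n = √121 = 11.
Check: 11² = 121. ✓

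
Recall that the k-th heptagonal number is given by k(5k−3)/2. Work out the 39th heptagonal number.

3744

The 39th heptagonal number is n(5n−3)/2 with n = 39.
39·(5·39 − 3)/2 = 39·192/2 = 39·96 = 3744.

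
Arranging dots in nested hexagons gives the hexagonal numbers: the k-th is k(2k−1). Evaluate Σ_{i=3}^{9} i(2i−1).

518

Σ i(2i−1) = 2Σi² − Σi over i = 3..9.
Σi = 45 − 3 = 42 and Σi² = 285 − 5 = 280.
2·280 − 1·42 = 518.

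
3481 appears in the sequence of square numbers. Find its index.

59

We need n² = 3481, so n = √3481 = 59.
Check: 59² = 3481. ✓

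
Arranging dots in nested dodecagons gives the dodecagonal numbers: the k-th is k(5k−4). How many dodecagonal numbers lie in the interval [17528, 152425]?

The n-th dodecagonal number is n(5n−4).
Smallest index with value ≥ 17528: n = 60 (giving 17760).
Largest index with value ≤ 152425: n = 175 (giving 152425).
Indices 60 through 175: 116 terms.

116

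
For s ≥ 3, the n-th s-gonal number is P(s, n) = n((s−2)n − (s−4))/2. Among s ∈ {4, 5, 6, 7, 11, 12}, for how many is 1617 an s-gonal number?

1

s = 4: P(4, 40) = 1600 and P(4, 41) = 1681; 1617 is not s-gonal.
s = 5: P(5, 33) = 1617. ✓
s = 6: P(6, 28) = 1540 and P(6, 29) = 1653; 1617 is not s-gonal.
s = 7: P(7, 25) = 1525 and P(7, 26) = 1651; 1617 is not s-gonal.
s = 11: P(11, 19) = 1558 and P(11, 20) = 1730; 1617 is not s-gonal.
s = 12: P(12, 18) = 1548 and P(12, 19) = 1729; 1617 is not s-gonal.
Hits: s ∈ {5} → 1.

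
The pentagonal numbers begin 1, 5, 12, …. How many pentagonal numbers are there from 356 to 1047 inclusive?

11

The n-th pentagonal number is n(3n−1)/2.
Smallest index with value ≥ 356: n = 16 (giving 376).
Largest index with value ≤ 1047: n = 26 (giving 1001).
Indices 16 through 26: 11 terms.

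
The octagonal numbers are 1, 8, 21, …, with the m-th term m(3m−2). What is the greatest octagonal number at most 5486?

5461

Solve n(3n−2) ≤ 5486 for integer n.
n = 43 gives 5461 ≤ 5486, while n = 44 gives 5720 > 5486; so the answer is 5461.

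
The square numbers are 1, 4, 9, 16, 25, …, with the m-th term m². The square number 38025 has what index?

195

We need n² = 38025, so n = √38025 = 195.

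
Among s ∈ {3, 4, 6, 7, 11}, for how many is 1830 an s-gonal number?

s = 3: P(3, 60) = 1830. ✓
s = 4: P(4, 42) = 1764 and P(4, 43) = 1849; 1830 is not s-gonal.
s = 6: P(6, 30) = 1770 and P(6, 31) = 1891; 1830 is not s-gonal.
s = 7: P(7, 27) = 1782 and P(7, 28) = 1918; 1830 is not s-gonal.
s = 11: P(11, 20) = 1730 and P(11, 21) = 1911; 1830 is not s-gonal.
Hits: s ∈ {3} → 1.

1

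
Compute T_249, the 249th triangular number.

The 249th triangular number is n(n+1)/2 with n = 249.
249·250/2 = 62250/2 = 31125.

31125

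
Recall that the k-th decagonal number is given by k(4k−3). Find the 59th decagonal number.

The 59th decagonal number is n(4n−3) with n = 59.
59·(4·59 − 3) = 59·233 = 13747.

13747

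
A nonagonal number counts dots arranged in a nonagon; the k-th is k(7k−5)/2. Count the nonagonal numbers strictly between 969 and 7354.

29

The n-th nonagonal number is n(7n−5)/2.
Smallest index with value > 969: n = 18 (giving 1089).
Largest index with value < 7354: n = 46 (giving 7291).
Indices 18 through 46: 29 terms.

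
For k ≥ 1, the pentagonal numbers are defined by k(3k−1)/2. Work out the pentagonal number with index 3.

The 3rd pentagonal number is n(3n−1)/2 with n = 3.
3·(3·3 − 1)/2 = 3·8/2 = 3·4 = 12.

12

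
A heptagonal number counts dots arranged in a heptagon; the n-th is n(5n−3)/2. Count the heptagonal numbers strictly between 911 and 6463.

32

The n-th heptagonal number is n(5n−3)/2.
Smallest index with value > 911: n = 20 (giving 970).
Largest index with value < 6463: n = 51 (giving 6426).
Indices 20 through 51: 32 terms.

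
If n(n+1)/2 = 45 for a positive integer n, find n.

Set n(n+1)/2 = 45, giving n² + n − 90 = 0.
The discriminant is 1 + 8·45 = 361, and √361 = 19.
So n = (-1 + 19) / 2 = 18/2 = 9.

9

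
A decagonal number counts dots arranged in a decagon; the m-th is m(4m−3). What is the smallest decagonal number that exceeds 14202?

Solve n(4n−3) > 14202 for integer n.
The largest n with value ≤ 14202 is 59 (since 13747 ≤ 14202 < 14220), so the first above is n = 60, value 14220.

14220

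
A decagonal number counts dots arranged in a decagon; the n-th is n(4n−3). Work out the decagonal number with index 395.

The 395th decagonal number is n(4n−3) with n = 395.
395·(4·395 − 3) = 395·1577 = 622915.

622915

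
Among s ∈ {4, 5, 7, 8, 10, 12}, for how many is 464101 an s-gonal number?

1

s = 4: P(4, 681) = 463761 and P(4, 682) = 465124; 464101 is not s-gonal.
s = 5: P(5, 556) = 463426 and P(5, 557) = 465095; 464101 is not s-gonal.
s = 7: P(7, 431) = 463756 and P(7, 432) = 465912; 464101 is not s-gonal.
s = 8: P(8, 393) = 462561 and P(8, 394) = 464920; 464101 is not s-gonal.
s = 10: P(10, 341) = 464101. ✓
s = 12: P(12, 305) = 463905 and P(12, 306) = 466956; 464101 is not s-gonal.
Hits: s ∈ {10} → 1.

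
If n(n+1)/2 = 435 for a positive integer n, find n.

29

Set n(n+1)/2 = 435, giving n² + n − 870 = 0.
The discriminant is 1 + 8·435 = 3481, and √3481 = 59.
So n = (-1 + 59) / 2 = 58/2 = 29.
Check: 29·30/2 = 435. ✓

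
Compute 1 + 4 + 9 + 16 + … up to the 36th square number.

16206

Σ_{i=1}^{36} i² = 36·37·73/6 = 16206.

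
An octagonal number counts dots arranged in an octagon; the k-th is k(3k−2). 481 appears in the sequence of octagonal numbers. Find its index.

13

Set n(3n−2) = 481, giving 3n² − 2n − 481 = 0.
The discriminant is 4 + 12·481 = 5776, and √5776 = 76.
So n = (2 + 76) / 6 = 78/6 = 13.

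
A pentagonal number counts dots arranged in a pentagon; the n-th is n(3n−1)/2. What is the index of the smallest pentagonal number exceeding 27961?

137

Solve n(3n−1)/2 > 27961 for integer n.
The largest n with value ≤ 27961 is 136 (since 27676 ≤ 27961 < 28085), so the first above is n = 137, value 28085.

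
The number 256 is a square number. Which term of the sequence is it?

We need n² = 256, so n = √256 = 16.
Check: 16² = 256. ✓

16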